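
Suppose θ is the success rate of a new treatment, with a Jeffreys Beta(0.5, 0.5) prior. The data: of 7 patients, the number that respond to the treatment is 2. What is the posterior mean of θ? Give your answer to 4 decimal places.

The binomial likelihood is conjugate to the Beta prior: with 2 successes and 5 failures, the posterior is Beta(0.5+2, 0.5+5) = Beta(2.5, 5.5).
E[θ | data] = 2.5/(2.5+5.5) = 0.3125.

Posterior mean ≈ 0.3125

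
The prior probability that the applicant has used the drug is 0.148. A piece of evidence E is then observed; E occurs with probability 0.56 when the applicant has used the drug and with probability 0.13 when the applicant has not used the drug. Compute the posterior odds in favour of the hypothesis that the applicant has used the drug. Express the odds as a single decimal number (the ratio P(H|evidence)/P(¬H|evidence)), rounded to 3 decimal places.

Prior odds = 0.148/(1−0.148) = 0.17371.
Likelihood ratio for E = 0.56/0.13 = 4.3077.
Posterior odds = prior odds × LR = 0.74828.

Posterior odds ≈ 0.748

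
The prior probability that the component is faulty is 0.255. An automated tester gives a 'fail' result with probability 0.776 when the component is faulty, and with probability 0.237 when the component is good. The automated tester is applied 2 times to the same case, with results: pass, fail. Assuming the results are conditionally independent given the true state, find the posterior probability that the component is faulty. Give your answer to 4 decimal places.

Let H be the event that the component is faulty; start with P(H) = 0.255. P('fail'|H) = 0.776, P('fail'|¬H) = 0.237.
Update on result 1 ('pass'): P(H) ← 0.224·0.2550 / (0.224·0.2550 + 0.763·0.7450) = 0.057120/0.62556 = 0.0913.
Update on result 2 ('fail'): P(H) ← 0.776·0.0913 / (0.776·0.0913 + 0.237·0.9087) = 0.070857/0.28622 = 0.2476.

Posterior P(H) ≈ 0.2476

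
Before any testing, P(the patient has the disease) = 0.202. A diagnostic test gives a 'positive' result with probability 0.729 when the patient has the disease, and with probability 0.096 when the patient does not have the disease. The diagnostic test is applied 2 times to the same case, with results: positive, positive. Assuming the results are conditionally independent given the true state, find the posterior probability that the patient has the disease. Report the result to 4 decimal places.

Posterior P(H) ≈ 0.9359

With H the event that the patient has the disease, the joint likelihood of the observed sequence is P(data|H) = 0.729·0.729 = 0.53144 and P(data|¬H) = 0.096·0.096 = 0.0092160.
Bayes: P(H|data) = 0.202·0.53144 / (0.202·0.53144 + 0.798·0.0092160) = 0.10735/0.11471 = 0.9359.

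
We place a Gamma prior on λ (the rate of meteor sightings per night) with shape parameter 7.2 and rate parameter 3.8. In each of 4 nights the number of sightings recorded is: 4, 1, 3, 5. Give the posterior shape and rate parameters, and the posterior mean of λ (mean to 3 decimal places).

Posterior: Gamma(shape=20.2, rate=7.8); mean ≈ 2.590

Total count ∑xᵢ = 13 over n = 4 nights.
Gamma is conjugate to the Poisson likelihood: posterior is Gamma(shape = 7.2+13 = 20.2, rate = 3.8+4 = 7.8).
E[λ | data] = 20.2/7.8 = 2.590.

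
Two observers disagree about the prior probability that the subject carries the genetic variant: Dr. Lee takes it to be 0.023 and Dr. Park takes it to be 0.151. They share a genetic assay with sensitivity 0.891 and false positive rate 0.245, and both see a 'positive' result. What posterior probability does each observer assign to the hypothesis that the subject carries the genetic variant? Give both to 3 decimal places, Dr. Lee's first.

Dr. Lee: 0.079; Dr. Park: 0.393

The likelihood ratio for a 'positive' result is 0.891/0.245 = 3.6367.
Dr. Lee: prior odds 0.023/0.977 = 0.023541; posterior odds 0.085614; posterior probability 0.079.
Dr. Park: prior odds 0.151/0.849 = 0.17786; posterior odds 0.64682; posterior probability 0.393.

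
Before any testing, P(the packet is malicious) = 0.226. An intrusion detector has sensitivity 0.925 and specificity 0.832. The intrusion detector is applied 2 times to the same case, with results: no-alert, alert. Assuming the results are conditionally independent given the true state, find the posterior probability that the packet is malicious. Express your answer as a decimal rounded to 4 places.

Let H be the event that the packet is malicious; start with P(H) = 0.226. P('alert'|H) = 0.925, P('alert'|¬H) = 0.168.
Update on result 1 ('no-alert'): P(H) ← 0.075·0.2260 / (0.075·0.2260 + 0.832·0.7740) = 0.016950/0.66092 = 0.0256.
Update on result 2 ('alert'): P(H) ← 0.925·0.0256 / (0.925·0.0256 + 0.168·0.9744) = 0.023723/0.18741 = 0.1266.

Posterior P(H) ≈ 0.1266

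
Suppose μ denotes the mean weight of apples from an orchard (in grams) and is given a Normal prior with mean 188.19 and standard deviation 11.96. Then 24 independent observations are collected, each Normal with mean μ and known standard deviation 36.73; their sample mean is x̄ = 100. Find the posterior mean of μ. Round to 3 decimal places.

Posterior mean ≈ 124.880

Prior precision 1/τ₀² = 1/11.96² = 0.00699097; data precision n/σ² = 24/36.73² = 0.0177897.
Posterior precision = 0.00699097 + 0.0177897 = 0.0247807.
Posterior mean = (0.00699097·188.19 + 0.0177897·100) / 0.0247807 = 124.880.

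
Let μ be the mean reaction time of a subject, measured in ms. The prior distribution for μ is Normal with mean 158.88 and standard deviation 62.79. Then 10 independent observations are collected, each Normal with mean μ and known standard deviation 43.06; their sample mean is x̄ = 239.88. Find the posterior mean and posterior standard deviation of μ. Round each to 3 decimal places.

With known σ, the Normal prior is conjugate. Weight on the data is w = (n/σ²)/(n/σ² + 1/τ₀²) = 0.00539327/(0.00539327+0.00025364) = 0.95508.
Posterior mean = w·x̄ + (1−w)·μ₀ = 0.95508·239.88 + 0.044917·158.88 = 236.242. Posterior variance = 1/(0.00539327+0.00025364) = 177.088, so SD = 13.307.

Posterior mean ≈ 236.242; posterior SD ≈ 13.307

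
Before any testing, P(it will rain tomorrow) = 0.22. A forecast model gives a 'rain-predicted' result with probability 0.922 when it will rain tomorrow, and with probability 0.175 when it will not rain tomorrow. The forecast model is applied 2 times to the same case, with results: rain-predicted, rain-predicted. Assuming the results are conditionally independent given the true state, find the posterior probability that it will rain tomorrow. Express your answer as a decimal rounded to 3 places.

Posterior P(H) ≈ 0.887

With H the event that it will rain tomorrow, the joint likelihood of the observed sequence is P(data|H) = 0.922·0.922 = 0.85008 and P(data|¬H) = 0.175·0.175 = 0.030625.
Bayes: P(H|data) = 0.22·0.85008 / (0.22·0.85008 + 0.78·0.030625) = 0.18702/0.21091 = 0.8867.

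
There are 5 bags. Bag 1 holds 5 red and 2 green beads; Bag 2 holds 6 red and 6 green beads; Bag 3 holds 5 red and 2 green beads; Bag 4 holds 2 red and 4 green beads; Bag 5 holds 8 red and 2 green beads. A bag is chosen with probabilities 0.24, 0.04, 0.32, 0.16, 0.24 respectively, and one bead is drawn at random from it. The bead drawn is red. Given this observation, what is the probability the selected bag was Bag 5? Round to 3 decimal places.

P(red|Bag 1) = 0.7143; P(red|Bag 2) = 0.5; P(red|Bag 3) = 0.7143; P(red|Bag 4) = 0.3333; P(red|Bag 5) = 0.8.
Prior × likelihood for each source: 0.24·0.7143=0.1714, 0.04·0.5=0.02000, 0.32·0.7143=0.2286, 0.16·0.3333=0.05333, 0.24·0.8=0.1920. Summing gives P(red) = 0.66533.
P(Bag 5 | red) = 0.1920 / 0.66533 = 0.289.

Posterior probability ≈ 0.289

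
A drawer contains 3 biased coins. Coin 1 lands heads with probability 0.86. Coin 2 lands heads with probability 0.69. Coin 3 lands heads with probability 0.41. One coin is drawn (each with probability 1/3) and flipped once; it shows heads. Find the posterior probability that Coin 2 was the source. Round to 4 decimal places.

Posterior probability ≈ 0.3520

Tabulate prior·likelihood by source: [1] prior 0.333333, lik 0.86, product 0.2867; [2] prior 0.333333, lik 0.69, product 0.2300; [3] prior 0.333333, lik 0.41, product 0.1367.
Normalizing constant = 0.65333; the posterior for Coin 2 is its product over the sum, 0.2300/0.65333 = 0.3520.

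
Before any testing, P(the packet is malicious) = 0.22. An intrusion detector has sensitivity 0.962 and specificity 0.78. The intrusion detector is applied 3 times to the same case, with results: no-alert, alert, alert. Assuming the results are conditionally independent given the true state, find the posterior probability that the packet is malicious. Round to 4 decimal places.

Posterior P(H) ≈ 0.2081

With H the event that the packet is malicious, the joint likelihood of the observed sequence is P(data|H) = 0.038·0.962·0.962 = 0.035167 and P(data|¬H) = 0.78·0.22·0.22 = 0.037752.
Bayes: P(H|data) = 0.22·0.035167 / (0.22·0.035167 + 0.78·0.037752) = 0.0077367/0.037183 = 0.2081.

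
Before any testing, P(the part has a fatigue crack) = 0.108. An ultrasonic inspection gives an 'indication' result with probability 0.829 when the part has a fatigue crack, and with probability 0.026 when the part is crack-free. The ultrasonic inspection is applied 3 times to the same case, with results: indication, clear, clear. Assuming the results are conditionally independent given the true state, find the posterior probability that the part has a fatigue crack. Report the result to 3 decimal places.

Posterior P(H) ≈ 0.106

With H the event that the part has a fatigue crack, the joint likelihood of the observed sequence is P(data|H) = 0.829·0.171·0.171 = 0.024241 and P(data|¬H) = 0.026·0.974·0.974 = 0.024666.
Bayes: P(H|data) = 0.108·0.024241 / (0.108·0.024241 + 0.892·0.024666) = 0.0026180/0.024620 = 0.1063.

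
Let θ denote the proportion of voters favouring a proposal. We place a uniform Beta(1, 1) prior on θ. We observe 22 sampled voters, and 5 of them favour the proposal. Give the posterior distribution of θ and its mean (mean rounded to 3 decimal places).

The binomial likelihood is conjugate to the Beta prior: with 5 successes and 17 failures, the posterior is Beta(1+5, 1+17) = Beta(6, 18).
E[θ | data] = 6/(6+18) = 0.250.

Posterior: Beta(6, 18); mean ≈ 0.250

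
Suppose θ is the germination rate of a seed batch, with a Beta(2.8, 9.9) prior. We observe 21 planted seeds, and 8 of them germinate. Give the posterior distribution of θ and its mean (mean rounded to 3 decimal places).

Posterior: Beta(10.8, 22.9); mean ≈ 0.320

Observing 8 successes and 13 failures updates Beta(2.8, 9.9) by adding the success and failure counts to the two shape parameters: α = 2.8+8 = 10.8, β = 9.9+13 = 22.9.
E[θ | data] = 10.8/(10.8+22.9) = 0.320.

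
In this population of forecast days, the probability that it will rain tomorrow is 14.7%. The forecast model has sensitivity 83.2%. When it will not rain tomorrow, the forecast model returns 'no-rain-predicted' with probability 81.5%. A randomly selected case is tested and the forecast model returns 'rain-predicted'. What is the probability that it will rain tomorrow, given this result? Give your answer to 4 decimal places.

P(H | E) ≈ 0.4366

Let H be the event that it will rain tomorrow. P(H) = 0.147, so P(¬H) = 0.853. With E the 'rain-predicted' result, P(E|H) = 0.832 and P(E|¬H) = 0.185.
P(E) = 0.832·0.147 + 0.185·0.853 = 0.12230 + 0.15781 = 0.28011.
By Bayes' theorem, P(H|E) = 0.12230 / 0.28011 = 0.4366.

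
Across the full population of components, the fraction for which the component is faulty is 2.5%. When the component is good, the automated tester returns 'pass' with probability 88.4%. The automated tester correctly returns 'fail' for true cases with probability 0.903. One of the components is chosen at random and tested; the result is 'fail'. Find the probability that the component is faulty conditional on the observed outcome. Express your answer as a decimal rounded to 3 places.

Let H be the event that the component is faulty. P(H) = 0.025, so P(¬H) = 0.975. With E the 'fail' result, P(E|H) = 0.903 and P(E|¬H) = 0.116.
P(E) = 0.903·0.025 + 0.116·0.975 = 0.022575 + 0.11310 = 0.13568.
By Bayes' theorem, P(H|E) = 0.022575 / 0.13568 = 0.166.

P(H | E) ≈ 0.166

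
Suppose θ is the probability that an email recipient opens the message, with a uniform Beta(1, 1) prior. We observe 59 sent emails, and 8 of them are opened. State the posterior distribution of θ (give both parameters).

Posterior: Beta(9, 52)

The binomial likelihood is conjugate to the Beta prior: with 8 successes and 51 failures, the posterior is Beta(1+8, 1+51) = Beta(9, 52).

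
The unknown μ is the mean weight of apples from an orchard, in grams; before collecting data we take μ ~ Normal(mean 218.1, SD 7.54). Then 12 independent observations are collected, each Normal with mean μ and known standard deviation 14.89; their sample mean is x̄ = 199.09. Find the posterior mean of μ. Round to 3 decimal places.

Prior precision 1/τ₀² = 1/7.54² = 0.0175897; data precision n/σ² = 12/14.89² = 0.0541242.
Posterior precision = 0.0175897 + 0.0541242 = 0.0717139.
Posterior mean = (0.0175897·218.1 + 0.0541242·199.09) / 0.0717139 = 203.753.

Posterior mean ≈ 203.753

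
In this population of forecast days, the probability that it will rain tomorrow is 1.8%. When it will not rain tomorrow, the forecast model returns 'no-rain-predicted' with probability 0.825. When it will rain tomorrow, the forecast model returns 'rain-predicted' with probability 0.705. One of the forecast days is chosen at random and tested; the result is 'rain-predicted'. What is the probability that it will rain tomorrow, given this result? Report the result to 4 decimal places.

Write H for 'it will rain tomorrow'. Prior odds H:¬H = 0.018/0.982 = 0.018330. For the 'rain-predicted' outcome, the likelihood ratio is 0.705/0.175 = 4.0286.
Posterior odds = 0.018330 × 4.0286 = 0.073843, so P(H|E) = 0.073843/(1+0.073843) = 0.0688.

P(H | E) ≈ 0.0688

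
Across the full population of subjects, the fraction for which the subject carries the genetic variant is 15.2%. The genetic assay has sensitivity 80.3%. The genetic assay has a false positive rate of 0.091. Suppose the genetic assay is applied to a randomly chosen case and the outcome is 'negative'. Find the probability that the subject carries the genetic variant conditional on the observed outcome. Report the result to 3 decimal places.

P(H | E) ≈ 0.037

Write H for 'the subject carries the genetic variant'. Prior odds H:¬H = 0.152/0.848 = 0.17925. For the 'negative' outcome, the likelihood ratio is 0.197/0.909 = 0.21672.
Posterior odds = 0.17925 × 0.21672 = 0.038846, so P(H|E) = 0.038846/(1+0.038846) = 0.037.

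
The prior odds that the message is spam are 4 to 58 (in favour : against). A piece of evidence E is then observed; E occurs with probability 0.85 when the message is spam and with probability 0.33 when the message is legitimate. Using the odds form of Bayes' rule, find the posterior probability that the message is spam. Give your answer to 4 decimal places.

Posterior probability ≈ 0.1508

Prior odds = 4/58 = 0.068966.
Likelihood ratio for E = 0.85/0.33 = 2.5758.
Posterior odds = prior odds × LR = 0.17764.
Posterior probability = odds/(1+odds) = 0.17764/1.1776 = 0.1508.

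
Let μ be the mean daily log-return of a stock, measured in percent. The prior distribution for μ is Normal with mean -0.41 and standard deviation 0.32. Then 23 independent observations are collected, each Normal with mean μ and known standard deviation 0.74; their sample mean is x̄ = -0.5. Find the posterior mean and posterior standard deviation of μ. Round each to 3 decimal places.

Posterior mean ≈ -0.483; posterior SD ≈ 0.139

Prior precision 1/τ₀² = 1/0.32² = 9.76562; data precision n/σ² = 23/0.74² = 42.0015.
Posterior precision = 9.76562 + 42.0015 = 51.7671, giving posterior SD = 1/√51.7671 = 0.139.
Posterior mean = (9.76562·-0.41 + 42.0015·-0.5) / 51.7671 = -0.483.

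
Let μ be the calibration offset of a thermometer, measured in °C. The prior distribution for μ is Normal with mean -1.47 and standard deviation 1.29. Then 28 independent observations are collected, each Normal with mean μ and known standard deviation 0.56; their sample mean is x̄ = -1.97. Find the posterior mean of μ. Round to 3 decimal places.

Posterior mean ≈ -1.967

With known σ, the Normal prior is conjugate. Weight on the data is w = (n/σ²)/(n/σ² + 1/τ₀²) = 89.2857/(89.2857+0.600925) = 0.99331.
Posterior mean = w·x̄ + (1−w)·μ₀ = 0.99331·-1.97 + 0.0066854·-1.47 = -1.967.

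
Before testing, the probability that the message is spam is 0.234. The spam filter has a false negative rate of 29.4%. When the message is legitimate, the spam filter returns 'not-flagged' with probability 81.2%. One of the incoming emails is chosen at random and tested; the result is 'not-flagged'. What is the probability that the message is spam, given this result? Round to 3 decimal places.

P(H | E) ≈ 0.100

Write H for 'the message is spam'. Prior odds H:¬H = 0.234/0.766 = 0.30548. For the 'not-flagged' outcome, the likelihood ratio is 0.294/0.812 = 0.36207.
Posterior odds = 0.30548 × 0.36207 = 0.11061, so P(H|E) = 0.11061/(1+0.11061) = 0.100.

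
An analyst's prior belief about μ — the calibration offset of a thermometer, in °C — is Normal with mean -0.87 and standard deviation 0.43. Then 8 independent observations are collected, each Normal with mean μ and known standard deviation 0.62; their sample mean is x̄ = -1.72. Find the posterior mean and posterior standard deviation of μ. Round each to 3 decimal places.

With known σ, the Normal prior is conjugate. Weight on the data is w = (n/σ²)/(n/σ² + 1/τ₀²) = 20.8117/(20.8117+5.40833) = 0.79373.
Posterior mean = w·x̄ + (1−w)·μ₀ = 0.79373·-1.72 + 0.20627·-0.87 = -1.545. Posterior variance = 1/(20.8117+5.40833) = 0.0381388, so SD = 0.195.

Posterior mean ≈ -1.545; posterior SD ≈ 0.195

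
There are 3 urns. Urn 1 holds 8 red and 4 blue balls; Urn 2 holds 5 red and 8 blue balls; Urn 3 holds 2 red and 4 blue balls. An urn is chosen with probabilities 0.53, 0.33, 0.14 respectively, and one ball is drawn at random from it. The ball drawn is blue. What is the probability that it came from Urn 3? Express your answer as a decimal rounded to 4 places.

Tabulate prior·likelihood by source: [1] prior 0.53, lik 0.3333, product 0.1767; [2] prior 0.33, lik 0.6154, product 0.2031; [3] prior 0.14, lik 0.6667, product 0.09333.
Normalizing constant = 0.47308; the posterior for Urn 3 is its product over the sum, 0.09333/0.47308 = 0.1973.

Posterior probability ≈ 0.1973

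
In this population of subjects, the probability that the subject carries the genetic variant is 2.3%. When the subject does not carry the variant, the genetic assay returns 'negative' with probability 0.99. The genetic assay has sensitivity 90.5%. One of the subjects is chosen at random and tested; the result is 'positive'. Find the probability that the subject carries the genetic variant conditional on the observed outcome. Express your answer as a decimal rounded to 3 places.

P(H | E) ≈ 0.681

Write H for 'the subject carries the genetic variant'. Prior odds H:¬H = 0.023/0.977 = 0.023541. For the 'positive' outcome, the likelihood ratio is 0.905/0.01 = 90.500.
Posterior odds = 0.023541 × 90.500 = 2.1305, so P(H|E) = 2.1305/(1+2.1305) = 0.681.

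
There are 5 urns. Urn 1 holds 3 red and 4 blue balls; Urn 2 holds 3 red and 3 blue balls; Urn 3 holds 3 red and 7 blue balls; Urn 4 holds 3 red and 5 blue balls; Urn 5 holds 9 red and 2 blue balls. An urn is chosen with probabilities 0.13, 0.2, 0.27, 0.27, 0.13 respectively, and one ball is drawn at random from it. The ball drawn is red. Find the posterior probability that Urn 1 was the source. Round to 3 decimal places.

Tabulate prior·likelihood by source: [1] prior 0.13, lik 0.4286, product 0.05571; [2] prior 0.2, lik 0.5, product 0.1000; [3] prior 0.27, lik 0.3, product 0.08100; [4] prior 0.27, lik 0.375, product 0.1013; [5] prior 0.13, lik 0.8182, product 0.1064.
Normalizing constant = 0.44433; the posterior for Urn 1 is its product over the sum, 0.05571/0.44433 = 0.125.

Posterior probability ≈ 0.125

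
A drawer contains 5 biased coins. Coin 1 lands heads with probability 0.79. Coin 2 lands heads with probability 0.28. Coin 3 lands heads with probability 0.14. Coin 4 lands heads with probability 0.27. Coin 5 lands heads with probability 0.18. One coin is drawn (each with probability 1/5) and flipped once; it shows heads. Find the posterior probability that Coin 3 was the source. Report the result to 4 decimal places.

Posterior probability ≈ 0.0843

P(heads|C1) = 0.79; P(heads|C2) = 0.28; P(heads|C3) = 0.14; P(heads|C4) = 0.27; P(heads|C5) = 0.18.
Prior × likelihood for each source: 0.2·0.79=0.1580, 0.2·0.28=0.05600, 0.2·0.14=0.02800, 0.2·0.27=0.05400, 0.2·0.18=0.03600. Summing gives P(heads) = 0.33200.
P(Coin 3 | heads) = 0.02800 / 0.33200 = 0.0843.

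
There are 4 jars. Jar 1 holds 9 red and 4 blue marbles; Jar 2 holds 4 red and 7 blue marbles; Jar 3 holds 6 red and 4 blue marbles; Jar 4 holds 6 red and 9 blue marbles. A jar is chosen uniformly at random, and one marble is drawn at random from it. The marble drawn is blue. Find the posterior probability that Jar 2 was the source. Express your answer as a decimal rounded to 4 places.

Posterior probability ≈ 0.3273

P(blue|Jar 1) = 0.3077; P(blue|Jar 2) = 0.6364; P(blue|Jar 3) = 0.4; P(blue|Jar 4) = 0.6.
Prior × likelihood for each source: 0.25·0.3077=0.07692, 0.25·0.6364=0.1591, 0.25·0.4=0.1000, 0.25·0.6=0.1500. Summing gives P(blue) = 0.48601.
P(Jar 2 | blue) = 0.1591 / 0.48601 = 0.3273.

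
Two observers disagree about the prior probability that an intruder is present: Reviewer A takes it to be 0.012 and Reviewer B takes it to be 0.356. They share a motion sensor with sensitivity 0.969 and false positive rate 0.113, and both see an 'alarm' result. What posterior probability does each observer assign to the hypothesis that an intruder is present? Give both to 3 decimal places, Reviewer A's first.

Reviewer A: 0.094; Reviewer B: 0.826

P('+'|H) = 0.969, P('+'|¬H) = 0.113.
Reviewer A: numerator 0.969·0.012 = 0.011628; evidence = 0.011628+0.113·0.988 = 0.12327; posterior = 0.094.
Reviewer B: numerator 0.969·0.356 = 0.34496; evidence = 0.34496+0.113·0.644 = 0.41774; posterior = 0.826.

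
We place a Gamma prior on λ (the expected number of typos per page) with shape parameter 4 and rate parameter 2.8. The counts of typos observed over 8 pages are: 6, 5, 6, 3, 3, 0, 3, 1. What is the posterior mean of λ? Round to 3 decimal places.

Posterior mean ≈ 2.870

The Poisson likelihood adds the total count to the shape and the number of exposure periods to the rate. Here ∑xᵢ = 27 and n = 8, so shape 4→31 and rate 2.8→10.8.
E[λ | data] = 31/10.8 = 2.870.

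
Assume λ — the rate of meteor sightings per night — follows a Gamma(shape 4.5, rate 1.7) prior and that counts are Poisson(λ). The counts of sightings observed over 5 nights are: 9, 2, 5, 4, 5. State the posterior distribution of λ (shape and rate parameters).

Total count ∑xᵢ = 25 over n = 5 nights.
Gamma is conjugate to the Poisson likelihood: posterior is Gamma(shape = 4.5+25 = 29.5, rate = 1.7+5 = 6.7).

Posterior: Gamma(shape=29.5, rate=6.7)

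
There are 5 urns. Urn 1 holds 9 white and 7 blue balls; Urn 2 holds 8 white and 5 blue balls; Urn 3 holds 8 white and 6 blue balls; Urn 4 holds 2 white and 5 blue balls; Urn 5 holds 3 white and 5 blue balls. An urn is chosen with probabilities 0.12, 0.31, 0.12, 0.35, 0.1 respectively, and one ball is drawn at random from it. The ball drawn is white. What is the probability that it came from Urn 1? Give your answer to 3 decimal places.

Tabulate prior·likelihood by source: [1] prior 0.12, lik 0.5625, product 0.06750; [2] prior 0.31, lik 0.6154, product 0.1908; [3] prior 0.12, lik 0.5714, product 0.06857; [4] prior 0.35, lik 0.2857, product 0.1000; [5] prior 0.1, lik 0.375, product 0.03750.
Normalizing constant = 0.46434; the posterior for Urn 1 is its product over the sum, 0.06750/0.46434 = 0.145.

Posterior probability ≈ 0.145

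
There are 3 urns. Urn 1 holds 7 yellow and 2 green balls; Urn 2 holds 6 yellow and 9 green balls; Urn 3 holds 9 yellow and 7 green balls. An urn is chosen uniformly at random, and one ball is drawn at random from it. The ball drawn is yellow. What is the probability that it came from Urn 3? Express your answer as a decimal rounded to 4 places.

Tabulate prior·likelihood by source: [1] prior 0.333333, lik 0.7778, product 0.2593; [2] prior 0.333333, lik 0.4, product 0.1333; [3] prior 0.333333, lik 0.5625, product 0.1875.
Normalizing constant = 0.58009; the posterior for Urn 3 is its product over the sum, 0.1875/0.58009 = 0.3232.

Posterior probability ≈ 0.3232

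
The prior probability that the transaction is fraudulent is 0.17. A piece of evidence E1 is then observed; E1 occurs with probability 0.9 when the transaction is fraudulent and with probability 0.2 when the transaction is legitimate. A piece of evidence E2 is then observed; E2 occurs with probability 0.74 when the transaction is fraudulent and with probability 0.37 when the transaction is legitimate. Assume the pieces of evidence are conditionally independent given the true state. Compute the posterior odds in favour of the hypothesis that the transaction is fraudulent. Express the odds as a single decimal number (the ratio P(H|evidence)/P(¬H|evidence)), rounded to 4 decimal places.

Posterior odds ≈ 1.8434

Prior odds = 0.17/(1−0.17) = 0.20482.
Likelihood ratio for E1 = 0.9/0.2 = 4.5000.
Likelihood ratio for E2 = 0.74/0.37 = 2.0000.
Posterior odds = prior odds × LR₁ × LR₂ = 1.8434.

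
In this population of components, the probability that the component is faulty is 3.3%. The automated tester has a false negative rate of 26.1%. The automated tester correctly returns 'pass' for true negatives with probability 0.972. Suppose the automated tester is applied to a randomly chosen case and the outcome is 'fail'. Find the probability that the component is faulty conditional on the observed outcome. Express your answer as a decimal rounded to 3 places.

P(H | E) ≈ 0.474

Let H be the event that the component is faulty. P(H) = 0.033, so P(¬H) = 0.967. With E the 'fail' result, P(E|H) = 0.739 and P(E|¬H) = 0.028.
P(E) = 0.739·0.033 + 0.028·0.967 = 0.024387 + 0.027076 = 0.051463.
By Bayes' theorem, P(H|E) = 0.024387 / 0.051463 = 0.474.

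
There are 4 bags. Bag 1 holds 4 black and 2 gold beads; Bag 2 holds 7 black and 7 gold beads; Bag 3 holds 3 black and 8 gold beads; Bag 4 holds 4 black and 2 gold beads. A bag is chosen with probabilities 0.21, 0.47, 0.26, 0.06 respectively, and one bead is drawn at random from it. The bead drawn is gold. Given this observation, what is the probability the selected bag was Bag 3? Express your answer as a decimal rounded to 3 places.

Posterior probability ≈ 0.368

P(gold|Bag 1) = 0.3333; P(gold|Bag 2) = 0.5; P(gold|Bag 3) = 0.7273; P(gold|Bag 4) = 0.3333.
Prior × likelihood for each source: 0.21·0.3333=0.07000, 0.47·0.5=0.2350, 0.26·0.7273=0.1891, 0.06·0.3333=0.02000. Summing gives P(gold) = 0.51409.
P(Bag 3 | gold) = 0.1891 / 0.51409 = 0.368.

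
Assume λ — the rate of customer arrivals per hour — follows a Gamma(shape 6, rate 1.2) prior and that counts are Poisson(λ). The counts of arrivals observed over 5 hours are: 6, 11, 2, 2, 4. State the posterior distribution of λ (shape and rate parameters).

The Poisson likelihood adds the total count to the shape and the number of exposure periods to the rate. Here ∑xᵢ = 25 and n = 5, so shape 6→31 and rate 1.2→6.2.

Posterior: Gamma(shape=31, rate=6.2)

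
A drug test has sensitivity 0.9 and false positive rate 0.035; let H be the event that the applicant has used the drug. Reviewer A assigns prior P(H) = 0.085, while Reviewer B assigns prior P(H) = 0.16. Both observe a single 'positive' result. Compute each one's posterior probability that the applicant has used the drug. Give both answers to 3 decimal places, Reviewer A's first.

The likelihood ratio for a 'positive' result is 0.9/0.035 = 25.714.
Reviewer A: prior odds 0.085/0.915 = 0.092896; posterior odds 2.3888; posterior probability 0.705.
Reviewer B: prior odds 0.16/0.84 = 0.19048; posterior odds 4.8980; posterior probability 0.830.

Reviewer A: 0.705; Reviewer B: 0.830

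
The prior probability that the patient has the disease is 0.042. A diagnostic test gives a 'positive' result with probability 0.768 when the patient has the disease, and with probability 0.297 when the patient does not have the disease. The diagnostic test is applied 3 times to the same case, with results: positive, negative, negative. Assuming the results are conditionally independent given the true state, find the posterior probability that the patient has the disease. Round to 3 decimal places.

Posterior P(H) ≈ 0.012

With H the event that the patient has the disease, the joint likelihood of the observed sequence is P(data|H) = 0.768·0.232·0.232 = 0.041337 and P(data|¬H) = 0.297·0.703·0.703 = 0.14678.
Bayes: P(H|data) = 0.042·0.041337 / (0.042·0.041337 + 0.958·0.14678) = 0.0017361/0.14235 = 0.0122.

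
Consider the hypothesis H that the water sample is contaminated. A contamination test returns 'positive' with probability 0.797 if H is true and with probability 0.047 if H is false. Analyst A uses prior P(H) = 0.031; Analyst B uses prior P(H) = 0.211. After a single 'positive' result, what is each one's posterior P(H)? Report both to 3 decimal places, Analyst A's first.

Analyst A: 0.352; Analyst B: 0.819

P('+'|H) = 0.797, P('+'|¬H) = 0.047.
Analyst A: numerator 0.797·0.031 = 0.024707; evidence = 0.024707+0.047·0.969 = 0.070250; posterior = 0.352.
Analyst B: numerator 0.797·0.211 = 0.16817; evidence = 0.16817+0.047·0.789 = 0.20525; posterior = 0.819.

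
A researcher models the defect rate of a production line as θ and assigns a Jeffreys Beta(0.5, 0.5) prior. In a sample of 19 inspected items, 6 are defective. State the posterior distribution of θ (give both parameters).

Posterior: Beta(6.5, 13.5)

The binomial likelihood is conjugate to the Beta prior: with 6 successes and 13 failures, the posterior is Beta(0.5+6, 0.5+13) = Beta(6.5, 13.5).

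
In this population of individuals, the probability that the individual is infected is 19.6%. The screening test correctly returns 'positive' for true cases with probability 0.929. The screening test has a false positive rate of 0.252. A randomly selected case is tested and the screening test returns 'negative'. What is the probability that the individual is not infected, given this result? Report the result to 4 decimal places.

Write H for 'the individual is infected'. Prior odds H:¬H = 0.196/0.804 = 0.24378. For the 'negative' outcome, the likelihood ratio is 0.071/0.748 = 0.094920.
Posterior odds = 0.24378 × 0.094920 = 0.023140, so P(H|E) = 0.023140/(1+0.023140) = 0.0226. Then P(¬H|E) = 1 − 0.0226 = 0.9774.

P(¬H | E) ≈ 0.9774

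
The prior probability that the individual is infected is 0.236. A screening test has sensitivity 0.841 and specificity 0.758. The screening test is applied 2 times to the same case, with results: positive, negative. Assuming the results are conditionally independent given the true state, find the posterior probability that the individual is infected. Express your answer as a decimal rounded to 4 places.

With H the event that the individual is infected, the joint likelihood of the observed sequence is P(data|H) = 0.841·0.159 = 0.13372 and P(data|¬H) = 0.242·0.758 = 0.18344.
Bayes: P(H|data) = 0.236·0.13372 / (0.236·0.13372 + 0.764·0.18344) = 0.031558/0.17170 = 0.1838.

Posterior P(H) ≈ 0.1838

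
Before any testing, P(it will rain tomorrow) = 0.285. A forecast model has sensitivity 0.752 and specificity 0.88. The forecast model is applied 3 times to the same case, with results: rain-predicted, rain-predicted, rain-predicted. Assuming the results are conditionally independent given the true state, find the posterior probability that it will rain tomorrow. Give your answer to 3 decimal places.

With H the event that it will rain tomorrow, the joint likelihood of the observed sequence is P(data|H) = 0.752·0.752·0.752 = 0.42526 and P(data|¬H) = 0.12·0.12·0.12 = 0.0017280.
Bayes: P(H|data) = 0.285·0.42526 / (0.285·0.42526 + 0.715·0.0017280) = 0.12120/0.12243 = 0.9899.

Posterior P(H) ≈ 0.990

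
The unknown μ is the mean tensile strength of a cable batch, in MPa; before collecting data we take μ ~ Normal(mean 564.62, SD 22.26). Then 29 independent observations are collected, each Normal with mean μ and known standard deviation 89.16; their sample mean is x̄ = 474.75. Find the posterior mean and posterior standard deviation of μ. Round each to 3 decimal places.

Posterior mean ≈ 506.759; posterior SD ≈ 13.285

With known σ, the Normal prior is conjugate. Weight on the data is w = (n/σ²)/(n/σ² + 1/τ₀²) = 0.00364803/(0.00364803+0.00201813) = 0.64383.
Posterior mean = w·x̄ + (1−w)·μ₀ = 0.64383·474.75 + 0.35617·564.62 = 506.759. Posterior variance = 1/(0.00364803+0.00201813) = 176.486, so SD = 13.285.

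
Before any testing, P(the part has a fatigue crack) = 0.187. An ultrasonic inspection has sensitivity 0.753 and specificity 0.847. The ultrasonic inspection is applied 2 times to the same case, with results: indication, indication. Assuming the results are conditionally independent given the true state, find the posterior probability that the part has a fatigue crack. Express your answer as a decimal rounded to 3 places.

Let H be the event that the part has a fatigue crack; start with P(H) = 0.187. P('indication'|H) = 0.753, P('indication'|¬H) = 0.153.
Update on result 1 ('indication'): P(H) ← 0.753·0.1870 / (0.753·0.1870 + 0.153·0.8130) = 0.14081/0.26520 = 0.5310.
Update on result 2 ('indication'): P(H) ← 0.753·0.5310 / (0.753·0.5310 + 0.153·0.4690) = 0.39981/0.47158 = 0.8478.

Posterior P(H) ≈ 0.848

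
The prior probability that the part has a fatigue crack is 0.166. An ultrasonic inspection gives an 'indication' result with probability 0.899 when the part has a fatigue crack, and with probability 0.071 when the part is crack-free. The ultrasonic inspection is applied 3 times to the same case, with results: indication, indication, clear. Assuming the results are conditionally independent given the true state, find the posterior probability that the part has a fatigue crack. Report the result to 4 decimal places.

Let H be the event that the part has a fatigue crack; start with P(H) = 0.166. P('indication'|H) = 0.899, P('indication'|¬H) = 0.071.
Update on result 1 ('indication'): P(H) ← 0.899·0.1660 / (0.899·0.1660 + 0.071·0.8340) = 0.14923/0.20845 = 0.7159.
Update on result 2 ('indication'): P(H) ← 0.899·0.7159 / (0.899·0.7159 + 0.071·0.2841) = 0.64362/0.66379 = 0.9696.
Update on result 3 ('clear'): P(H) ← 0.101·0.9696 / (0.101·0.9696 + 0.929·0.0304) = 0.097931/0.12616 = 0.7763.

Posterior P(H) ≈ 0.7763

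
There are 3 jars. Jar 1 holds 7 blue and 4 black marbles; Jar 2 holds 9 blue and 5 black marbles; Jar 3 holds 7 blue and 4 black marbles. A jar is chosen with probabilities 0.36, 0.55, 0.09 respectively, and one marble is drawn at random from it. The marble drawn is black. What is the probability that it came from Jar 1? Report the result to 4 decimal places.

Posterior probability ≈ 0.3636

P(black|Jar 1) = 0.3636; P(black|Jar 2) = 0.3571; P(black|Jar 3) = 0.3636.
Prior × likelihood for each source: 0.36·0.3636=0.1309, 0.55·0.3571=0.1964, 0.09·0.3636=0.03273. Summing gives P(black) = 0.36006.
P(Jar 1 | black) = 0.1309 / 0.36006 = 0.3636.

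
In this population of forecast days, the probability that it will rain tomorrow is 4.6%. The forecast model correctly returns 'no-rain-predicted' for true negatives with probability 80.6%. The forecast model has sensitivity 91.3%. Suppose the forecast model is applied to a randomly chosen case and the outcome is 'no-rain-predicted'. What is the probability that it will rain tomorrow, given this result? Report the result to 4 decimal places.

P(H | E) ≈ 0.0052

Write H for 'it will rain tomorrow'. Prior odds H:¬H = 0.046/0.954 = 0.048218. For the 'no-rain-predicted' outcome, the likelihood ratio is 0.087/0.806 = 0.10794.
Posterior odds = 0.048218 × 0.10794 = 0.0052047, so P(H|E) = 0.0052047/(1+0.0052047) = 0.0052.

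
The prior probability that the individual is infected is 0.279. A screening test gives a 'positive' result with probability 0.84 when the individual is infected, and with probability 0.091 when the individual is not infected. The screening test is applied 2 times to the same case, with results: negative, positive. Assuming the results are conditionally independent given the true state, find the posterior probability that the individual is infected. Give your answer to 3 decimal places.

Posterior P(H) ≈ 0.386

With H the event that the individual is infected, the joint likelihood of the observed sequence is P(data|H) = 0.16·0.84 = 0.13440 and P(data|¬H) = 0.909·0.091 = 0.082719.
Bayes: P(H|data) = 0.279·0.13440 / (0.279·0.13440 + 0.721·0.082719) = 0.037498/0.097138 = 0.3860.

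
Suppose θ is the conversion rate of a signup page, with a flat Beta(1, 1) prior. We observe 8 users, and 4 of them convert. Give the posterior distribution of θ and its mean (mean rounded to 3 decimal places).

Posterior: Beta(5, 5); mean ≈ 0.500

Observing 4 successes and 4 failures updates Beta(1, 1) by adding the success and failure counts to the two shape parameters: α = 1+4 = 5, β = 1+4 = 5.
E[θ | data] = 5/(5+5) = 0.500.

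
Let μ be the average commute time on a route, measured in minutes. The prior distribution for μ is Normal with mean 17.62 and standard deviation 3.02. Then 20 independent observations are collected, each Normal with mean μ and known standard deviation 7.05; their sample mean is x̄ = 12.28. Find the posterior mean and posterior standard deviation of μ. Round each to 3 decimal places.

Posterior mean ≈ 13.423; posterior SD ≈ 1.397

Prior precision 1/τ₀² = 1/3.02² = 0.109644; data precision n/σ² = 20/7.05² = 0.402394.
Posterior precision = 0.109644 + 0.402394 = 0.512039, giving posterior SD = 1/√0.512039 = 1.397.
Posterior mean = (0.109644·17.62 + 0.402394·12.28) / 0.512039 = 13.423.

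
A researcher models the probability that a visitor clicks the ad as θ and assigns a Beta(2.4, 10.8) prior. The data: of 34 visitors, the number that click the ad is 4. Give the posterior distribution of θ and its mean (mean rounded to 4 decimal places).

Posterior: Beta(6.4, 40.8); mean ≈ 0.1356

Observing 4 successes and 30 failures updates Beta(2.4, 10.8) by adding the success and failure counts to the two shape parameters: α = 2.4+4 = 6.4, β = 10.8+30 = 40.8.
E[θ | data] = 6.4/(6.4+40.8) = 0.1356.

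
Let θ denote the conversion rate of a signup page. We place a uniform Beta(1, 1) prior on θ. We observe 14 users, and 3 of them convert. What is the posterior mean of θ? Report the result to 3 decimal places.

Posterior mean ≈ 0.250

Observing 3 successes and 11 failures updates Beta(1, 1) by adding the success and failure counts to the two shape parameters: α = 1+3 = 4, β = 1+11 = 12.
E[θ | data] = 4/(4+12) = 0.250.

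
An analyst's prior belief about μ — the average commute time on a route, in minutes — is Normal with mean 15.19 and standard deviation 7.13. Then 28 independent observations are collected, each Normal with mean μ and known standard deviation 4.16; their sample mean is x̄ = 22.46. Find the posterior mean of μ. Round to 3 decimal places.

Posterior mean ≈ 22.373

Prior precision 1/τ₀² = 1/7.13² = 0.0196708; data precision n/σ² = 28/4.16² = 1.61797.
Posterior precision = 0.0196708 + 1.61797 = 1.63764.
Posterior mean = (0.0196708·15.19 + 1.61797·22.46) / 1.63764 = 22.373.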